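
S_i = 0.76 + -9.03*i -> [0.76, -8.27, -17.3, -26.33, -35.36]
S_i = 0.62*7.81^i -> [0.62, 4.84, 37.82, 295.36, 2306.73]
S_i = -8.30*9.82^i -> [-8.3, -81.51, -800.39, -7859.82, -77183.42]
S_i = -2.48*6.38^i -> [-2.48, -15.82, -100.95, -644.04, -4108.98]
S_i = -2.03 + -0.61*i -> [-2.03, -2.64, -3.25, -3.86, -4.47]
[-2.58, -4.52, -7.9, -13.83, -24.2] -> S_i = -2.58*1.75^i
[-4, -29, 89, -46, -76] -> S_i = Random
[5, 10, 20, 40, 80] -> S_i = 5*2^i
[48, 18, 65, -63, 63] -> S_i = Random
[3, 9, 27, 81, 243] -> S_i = 3*3^i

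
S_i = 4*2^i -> [4, 8, 16, 32, 64]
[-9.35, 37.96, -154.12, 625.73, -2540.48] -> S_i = -9.35*(-4.06)^i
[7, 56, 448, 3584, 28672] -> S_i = 7*8^i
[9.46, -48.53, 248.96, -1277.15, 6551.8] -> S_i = 9.46*(-5.13)^i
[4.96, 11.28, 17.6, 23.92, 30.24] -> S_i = 4.96 + 6.32*i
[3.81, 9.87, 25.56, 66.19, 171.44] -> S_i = 3.81*2.59^i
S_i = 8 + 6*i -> [8, 14, 20, 26, 32]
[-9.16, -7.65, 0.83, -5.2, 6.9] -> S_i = Random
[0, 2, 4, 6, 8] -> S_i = 0 + 2*i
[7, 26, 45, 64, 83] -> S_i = 7 + 19*i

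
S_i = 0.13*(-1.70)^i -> [0.13, -0.22, 0.38, -0.64, 1.09]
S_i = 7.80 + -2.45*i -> [7.8, 5.35, 2.9, 0.45, -2.0]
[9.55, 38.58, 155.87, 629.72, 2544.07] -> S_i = 9.55*4.04^i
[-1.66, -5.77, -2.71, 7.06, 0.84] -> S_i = Random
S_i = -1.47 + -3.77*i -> [-1.47, -5.24, -9.01, -12.78, -16.55]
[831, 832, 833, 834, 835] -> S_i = 831 + 1*i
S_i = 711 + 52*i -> [711, 763, 815, 867, 919]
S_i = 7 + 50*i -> [7, 57, 107, 157, 207]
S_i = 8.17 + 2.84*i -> [8.17, 11.01, 13.85, 16.69, 19.53]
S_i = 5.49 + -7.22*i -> [5.49, -1.73, -8.95, -16.17, -23.39]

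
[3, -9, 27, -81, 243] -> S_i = 3*-3^i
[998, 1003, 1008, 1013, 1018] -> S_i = 998 + 5*i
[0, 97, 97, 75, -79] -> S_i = Random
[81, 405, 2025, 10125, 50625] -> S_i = 81*5^i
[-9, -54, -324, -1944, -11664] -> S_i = -9*6^i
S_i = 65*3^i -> [65, 195, 585, 1755, 5265]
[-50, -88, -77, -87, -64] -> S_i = Random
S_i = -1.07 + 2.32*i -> [-1.07, 1.25, 3.57, 5.89, 8.21]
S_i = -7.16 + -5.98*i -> [-7.16, -13.14, -19.12, -25.1, -31.08]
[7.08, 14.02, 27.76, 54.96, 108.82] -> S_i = 7.08*1.98^i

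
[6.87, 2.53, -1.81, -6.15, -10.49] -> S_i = 6.87 + -4.34*i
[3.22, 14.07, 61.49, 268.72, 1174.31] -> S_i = 3.22*4.37^i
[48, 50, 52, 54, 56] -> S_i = 48 + 2*i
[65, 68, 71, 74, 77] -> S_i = 65 + 3*i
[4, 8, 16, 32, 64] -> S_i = 4*2^i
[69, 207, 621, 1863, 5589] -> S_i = 69*3^i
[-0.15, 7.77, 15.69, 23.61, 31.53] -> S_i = -0.15 + 7.92*i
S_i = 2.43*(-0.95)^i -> [2.43, -2.31, 2.19, -2.08, 1.98]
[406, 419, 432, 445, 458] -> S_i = 406 + 13*i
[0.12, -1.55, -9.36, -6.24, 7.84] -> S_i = Random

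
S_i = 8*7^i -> [8, 56, 392, 2744, 19208]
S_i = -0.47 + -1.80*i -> [-0.47, -2.27, -4.07, -5.87, -7.67]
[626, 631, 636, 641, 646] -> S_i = 626 + 5*i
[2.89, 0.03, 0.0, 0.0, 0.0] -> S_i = 2.89*0.01^i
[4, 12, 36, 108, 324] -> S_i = 4*3^i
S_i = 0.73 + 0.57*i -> [0.73, 1.3, 1.87, 2.44, 3.01]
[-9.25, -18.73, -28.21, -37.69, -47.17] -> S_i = -9.25 + -9.48*i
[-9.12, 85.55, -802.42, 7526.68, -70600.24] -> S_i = -9.12*(-9.38)^i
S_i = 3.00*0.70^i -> [3.0, 2.1, 1.47, 1.03, 0.72]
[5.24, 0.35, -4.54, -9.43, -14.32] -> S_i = 5.24 + -4.89*i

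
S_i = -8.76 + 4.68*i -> [-8.76, -4.08, 0.6, 5.28, 9.96]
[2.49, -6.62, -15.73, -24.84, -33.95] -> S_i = 2.49 + -9.11*i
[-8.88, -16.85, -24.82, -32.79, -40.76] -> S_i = -8.88 + -7.97*i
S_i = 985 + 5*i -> [985, 990, 995, 1000, 1005]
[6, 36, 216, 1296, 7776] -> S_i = 6*6^i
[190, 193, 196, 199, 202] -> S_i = 190 + 3*i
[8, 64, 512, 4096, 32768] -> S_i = 8*8^i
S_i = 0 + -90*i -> [0, -90, -180, -270, -360]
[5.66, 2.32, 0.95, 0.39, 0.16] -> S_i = 5.66*0.41^i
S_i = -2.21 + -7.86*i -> [-2.21, -10.07, -17.93, -25.79, -33.65]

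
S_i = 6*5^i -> [6, 30, 150, 750, 3750]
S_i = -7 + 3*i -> [-7, -4, -1, 2, 5]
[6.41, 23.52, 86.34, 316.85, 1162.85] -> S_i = 6.41*3.67^i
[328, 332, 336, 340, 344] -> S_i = 328 + 4*i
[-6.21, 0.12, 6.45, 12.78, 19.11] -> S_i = -6.21 + 6.33*i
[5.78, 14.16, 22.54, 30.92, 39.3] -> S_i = 5.78 + 8.38*i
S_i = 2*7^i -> [2, 14, 98, 686, 4802]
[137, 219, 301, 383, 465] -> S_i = 137 + 82*i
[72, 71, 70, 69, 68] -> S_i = 72 + -1*i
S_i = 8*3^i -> [8, 24, 72, 216, 648]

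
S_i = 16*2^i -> [16, 32, 64, 128, 256]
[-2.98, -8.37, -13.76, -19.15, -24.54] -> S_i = -2.98 + -5.39*i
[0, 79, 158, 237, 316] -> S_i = 0 + 79*i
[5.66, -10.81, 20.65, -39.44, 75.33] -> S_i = 5.66*(-1.91)^i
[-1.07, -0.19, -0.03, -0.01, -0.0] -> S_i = -1.07*0.18^i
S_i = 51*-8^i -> [51, -408, 3264, -26112, 208896]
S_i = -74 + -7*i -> [-74, -81, -88, -95, -102]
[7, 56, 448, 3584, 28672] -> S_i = 7*8^i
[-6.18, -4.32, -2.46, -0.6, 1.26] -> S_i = -6.18 + 1.86*i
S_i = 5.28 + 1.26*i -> [5.28, 6.54, 7.8, 9.06, 10.32]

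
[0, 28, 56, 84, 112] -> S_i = 0 + 28*i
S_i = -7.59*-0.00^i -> [-7.59, 0.0, -0.0, 0.0, -0.0]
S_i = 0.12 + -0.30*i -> [0.12, -0.18, -0.48, -0.78, -1.08]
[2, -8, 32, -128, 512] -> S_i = 2*-4^i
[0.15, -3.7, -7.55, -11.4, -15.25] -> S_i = 0.15 + -3.85*i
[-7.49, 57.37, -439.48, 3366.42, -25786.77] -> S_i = -7.49*(-7.66)^i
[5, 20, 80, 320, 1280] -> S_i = 5*4^i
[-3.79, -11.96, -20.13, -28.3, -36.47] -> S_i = -3.79 + -8.17*i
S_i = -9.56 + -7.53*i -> [-9.56, -17.09, -24.62, -32.15, -39.68]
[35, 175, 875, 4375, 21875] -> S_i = 35*5^i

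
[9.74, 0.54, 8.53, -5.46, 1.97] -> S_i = Random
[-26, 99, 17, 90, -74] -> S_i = Random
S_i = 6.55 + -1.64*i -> [6.55, 4.91, 3.27, 1.63, -0.01]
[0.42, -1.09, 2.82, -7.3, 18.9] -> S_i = 0.42*(-2.59)^i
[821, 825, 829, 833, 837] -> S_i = 821 + 4*i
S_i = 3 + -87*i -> [3, -84, -171, -258, -345]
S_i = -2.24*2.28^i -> [-2.24, -5.11, -11.64, -26.55, -60.53]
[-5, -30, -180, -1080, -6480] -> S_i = -5*6^i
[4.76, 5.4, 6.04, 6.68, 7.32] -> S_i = 4.76 + 0.64*i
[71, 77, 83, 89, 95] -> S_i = 71 + 6*i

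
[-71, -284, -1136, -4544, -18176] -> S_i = -71*4^i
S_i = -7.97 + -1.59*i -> [-7.97, -9.56, -11.15, -12.74, -14.33]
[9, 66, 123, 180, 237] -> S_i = 9 + 57*i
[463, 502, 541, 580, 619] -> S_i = 463 + 39*i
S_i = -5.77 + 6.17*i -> [-5.77, 0.4, 6.57, 12.74, 18.91]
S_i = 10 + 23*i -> [10, 33, 56, 79, 102]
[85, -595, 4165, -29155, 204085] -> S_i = 85*-7^i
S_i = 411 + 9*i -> [411, 420, 429, 438, 447]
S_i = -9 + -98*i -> [-9, -107, -205, -303, -401]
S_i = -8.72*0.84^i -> [-8.72, -7.32, -6.15, -5.17, -4.34]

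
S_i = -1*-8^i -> [-1, 8, -64, 512, -4096]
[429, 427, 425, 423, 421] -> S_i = 429 + -2*i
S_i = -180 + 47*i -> [-180, -133, -86, -39, 8]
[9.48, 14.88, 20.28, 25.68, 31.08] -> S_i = 9.48 + 5.40*i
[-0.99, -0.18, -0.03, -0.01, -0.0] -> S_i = -0.99*0.18^i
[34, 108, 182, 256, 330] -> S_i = 34 + 74*i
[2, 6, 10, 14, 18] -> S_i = 2 + 4*i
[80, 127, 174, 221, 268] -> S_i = 80 + 47*i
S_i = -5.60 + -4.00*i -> [-5.6, -9.6, -13.6, -17.6, -21.6]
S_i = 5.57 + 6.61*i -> [5.57, 12.18, 18.79, 25.4, 32.01]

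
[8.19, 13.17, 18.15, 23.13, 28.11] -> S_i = 8.19 + 4.98*i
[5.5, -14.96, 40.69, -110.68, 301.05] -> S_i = 5.50*(-2.72)^i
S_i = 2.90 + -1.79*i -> [2.9, 1.11, -0.68, -2.47, -4.26]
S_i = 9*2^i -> [9, 18, 36, 72, 144]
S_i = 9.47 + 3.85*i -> [9.47, 13.32, 17.17, 21.02, 24.87]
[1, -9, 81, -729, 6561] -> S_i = 1*-9^i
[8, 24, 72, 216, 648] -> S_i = 8*3^i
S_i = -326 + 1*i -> [-326, -325, -324, -323, -322]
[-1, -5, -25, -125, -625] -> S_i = -1*5^i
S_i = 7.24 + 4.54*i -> [7.24, 11.78, 16.32, 20.86, 25.4]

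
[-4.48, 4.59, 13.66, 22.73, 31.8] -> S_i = -4.48 + 9.07*i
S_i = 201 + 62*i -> [201, 263, 325, 387, 449]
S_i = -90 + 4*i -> [-90, -86, -82, -78, -74]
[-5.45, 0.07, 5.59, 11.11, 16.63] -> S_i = -5.45 + 5.52*i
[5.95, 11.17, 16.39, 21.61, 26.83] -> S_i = 5.95 + 5.22*i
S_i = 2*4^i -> [2, 8, 32, 128, 512]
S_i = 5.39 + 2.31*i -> [5.39, 7.7, 10.01, 12.32, 14.63]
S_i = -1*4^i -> [-1, -4, -16, -64, -256]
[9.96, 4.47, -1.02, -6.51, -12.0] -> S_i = 9.96 + -5.49*i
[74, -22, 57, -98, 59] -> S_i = Random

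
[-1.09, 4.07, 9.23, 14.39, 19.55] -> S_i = -1.09 + 5.16*i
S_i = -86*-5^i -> [-86, 430, -2150, 10750, -53750]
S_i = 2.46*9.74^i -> [2.46, 23.96, 233.37, 2273.07, 22139.66]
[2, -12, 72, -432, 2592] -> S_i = 2*-6^i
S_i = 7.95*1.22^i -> [7.95, 9.7, 11.83, 14.44, 17.61]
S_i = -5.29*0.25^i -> [-5.29, -1.32, -0.33, -0.08, -0.02]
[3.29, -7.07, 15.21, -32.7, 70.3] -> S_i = 3.29*(-2.15)^i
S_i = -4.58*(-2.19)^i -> [-4.58, 10.03, -21.97, 48.11, -105.35]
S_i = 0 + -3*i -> [0, -3, -6, -9, -12]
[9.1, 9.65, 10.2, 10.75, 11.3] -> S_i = 9.10 + 0.55*i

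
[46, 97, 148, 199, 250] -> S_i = 46 + 51*i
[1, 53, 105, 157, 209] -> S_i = 1 + 52*i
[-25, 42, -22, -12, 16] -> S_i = Random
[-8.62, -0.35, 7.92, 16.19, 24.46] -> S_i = -8.62 + 8.27*i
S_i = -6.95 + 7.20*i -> [-6.95, 0.25, 7.45, 14.65, 21.85]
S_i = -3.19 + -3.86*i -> [-3.19, -7.05, -10.91, -14.77, -18.63]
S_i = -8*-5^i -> [-8, 40, -200, 1000, -5000]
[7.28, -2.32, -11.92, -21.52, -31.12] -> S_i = 7.28 + -9.60*i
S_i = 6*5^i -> [6, 30, 150, 750, 3750]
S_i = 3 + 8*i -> [3, 11, 19, 27, 35]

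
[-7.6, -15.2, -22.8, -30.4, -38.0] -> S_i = -7.60 + -7.60*i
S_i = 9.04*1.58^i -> [9.04, 14.28, 22.57, 35.66, 56.34]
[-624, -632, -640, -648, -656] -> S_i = -624 + -8*i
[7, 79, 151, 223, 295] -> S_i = 7 + 72*i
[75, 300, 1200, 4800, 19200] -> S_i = 75*4^i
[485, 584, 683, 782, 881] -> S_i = 485 + 99*i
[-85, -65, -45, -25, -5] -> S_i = -85 + 20*i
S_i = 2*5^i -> [2, 10, 50, 250, 1250]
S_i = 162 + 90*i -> [162, 252, 342, 432, 522]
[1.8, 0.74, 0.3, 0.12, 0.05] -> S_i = 1.80*0.41^i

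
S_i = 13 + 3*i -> [13, 16, 19, 22, 25]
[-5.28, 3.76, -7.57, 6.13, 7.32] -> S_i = Random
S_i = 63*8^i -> [63, 504, 4032, 32256, 258048]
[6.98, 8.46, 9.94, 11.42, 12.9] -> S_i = 6.98 + 1.48*i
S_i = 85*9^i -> [85, 765, 6885, 61965, 557685]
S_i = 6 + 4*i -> [6, 10, 14, 18, 22]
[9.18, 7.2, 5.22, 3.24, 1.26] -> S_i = 9.18 + -1.98*i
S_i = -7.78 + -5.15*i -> [-7.78, -12.93, -18.08, -23.23, -28.38]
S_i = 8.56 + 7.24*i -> [8.56, 15.8, 23.04, 30.28, 37.52]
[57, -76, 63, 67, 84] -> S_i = Random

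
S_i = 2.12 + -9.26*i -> [2.12, -7.14, -16.4, -25.66, -34.92]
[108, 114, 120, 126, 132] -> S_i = 108 + 6*i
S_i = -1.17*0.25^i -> [-1.17, -0.29, -0.07, -0.02, -0.0]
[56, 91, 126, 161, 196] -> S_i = 56 + 35*i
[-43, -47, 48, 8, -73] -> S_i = Random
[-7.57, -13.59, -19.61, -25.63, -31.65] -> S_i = -7.57 + -6.02*i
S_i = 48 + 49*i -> [48, 97, 146, 195, 244]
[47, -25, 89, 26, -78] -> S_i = Random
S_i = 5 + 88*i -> [5, 93, 181, 269, 357]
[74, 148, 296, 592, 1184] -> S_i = 74*2^i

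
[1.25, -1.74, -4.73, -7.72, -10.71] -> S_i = 1.25 + -2.99*i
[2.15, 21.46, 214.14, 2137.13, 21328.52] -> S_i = 2.15*9.98^i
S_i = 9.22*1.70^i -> [9.22, 15.67, 26.65, 45.3, 77.01]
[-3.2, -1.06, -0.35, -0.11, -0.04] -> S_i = -3.20*0.33^i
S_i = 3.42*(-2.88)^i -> [3.42, -9.85, 28.37, -81.7, 235.29]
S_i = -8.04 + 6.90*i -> [-8.04, -1.14, 5.76, 12.66, 19.56]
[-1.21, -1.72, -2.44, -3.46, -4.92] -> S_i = -1.21*1.42^i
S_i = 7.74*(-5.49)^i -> [7.74, -42.49, 233.28, -1280.73, 7031.21]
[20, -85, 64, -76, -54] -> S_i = Random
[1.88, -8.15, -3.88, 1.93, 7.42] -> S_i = Random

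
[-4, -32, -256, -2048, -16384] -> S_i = -4*8^i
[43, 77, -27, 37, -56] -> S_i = Random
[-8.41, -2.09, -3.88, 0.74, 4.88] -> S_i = Random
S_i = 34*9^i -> [34, 306, 2754, 24786, 223074]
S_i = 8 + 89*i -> [8, 97, 186, 275, 364]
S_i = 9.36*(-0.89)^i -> [9.36, -8.33, 7.41, -6.6, 5.87]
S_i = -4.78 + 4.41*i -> [-4.78, -0.37, 4.04, 8.45, 12.86]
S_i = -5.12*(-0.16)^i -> [-5.12, 0.82, -0.13, 0.02, -0.0]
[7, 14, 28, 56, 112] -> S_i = 7*2^i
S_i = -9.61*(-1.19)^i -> [-9.61, 11.44, -13.61, 16.19, -19.27]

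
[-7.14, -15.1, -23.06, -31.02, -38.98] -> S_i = -7.14 + -7.96*i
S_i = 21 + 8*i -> [21, 29, 37, 45, 53]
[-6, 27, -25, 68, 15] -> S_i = Random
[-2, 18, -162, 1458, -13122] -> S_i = -2*-9^i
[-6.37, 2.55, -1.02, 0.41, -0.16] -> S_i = -6.37*(-0.40)^i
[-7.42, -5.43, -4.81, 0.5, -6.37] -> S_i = Random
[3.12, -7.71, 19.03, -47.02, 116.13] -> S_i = 3.12*(-2.47)^i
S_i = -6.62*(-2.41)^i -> [-6.62, 15.95, -38.45, 92.66, -223.32]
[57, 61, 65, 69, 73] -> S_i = 57 + 4*i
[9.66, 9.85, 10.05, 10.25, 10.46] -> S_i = 9.66*1.02^i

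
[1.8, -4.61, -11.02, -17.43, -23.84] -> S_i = 1.80 + -6.41*i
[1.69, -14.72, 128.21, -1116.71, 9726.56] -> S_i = 1.69*(-8.71)^i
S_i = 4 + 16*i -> [4, 20, 36, 52, 68]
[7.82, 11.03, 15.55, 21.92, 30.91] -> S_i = 7.82*1.41^i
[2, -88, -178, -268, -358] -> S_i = 2 + -90*i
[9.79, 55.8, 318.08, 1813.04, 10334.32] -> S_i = 9.79*5.70^i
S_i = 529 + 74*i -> [529, 603, 677, 751, 825]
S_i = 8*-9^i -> [8, -72, 648, -5832, 52488]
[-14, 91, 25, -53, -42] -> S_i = Random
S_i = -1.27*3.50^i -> [-1.27, -4.44, -15.56, -54.45, -190.58]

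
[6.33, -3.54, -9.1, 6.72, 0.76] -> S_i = Random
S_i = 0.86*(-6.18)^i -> [0.86, -5.31, 32.85, -202.98, 1254.45]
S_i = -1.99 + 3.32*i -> [-1.99, 1.33, 4.65, 7.97, 11.29]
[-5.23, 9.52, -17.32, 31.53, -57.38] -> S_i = -5.23*(-1.82)^i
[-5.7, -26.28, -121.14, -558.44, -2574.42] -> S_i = -5.70*4.61^i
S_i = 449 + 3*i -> [449, 452, 455, 458, 461]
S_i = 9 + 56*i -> [9, 65, 121, 177, 233]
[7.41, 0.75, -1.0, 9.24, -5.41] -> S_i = Random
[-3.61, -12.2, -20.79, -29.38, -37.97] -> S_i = -3.61 + -8.59*i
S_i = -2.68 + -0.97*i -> [-2.68, -3.65, -4.62, -5.59, -6.56]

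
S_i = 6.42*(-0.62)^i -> [6.42, -3.98, 2.47, -1.53, 0.95]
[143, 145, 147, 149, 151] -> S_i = 143 + 2*i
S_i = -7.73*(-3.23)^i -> [-7.73, 24.97, -80.65, 260.49, -841.37]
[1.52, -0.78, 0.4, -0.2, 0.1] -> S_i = 1.52*(-0.51)^i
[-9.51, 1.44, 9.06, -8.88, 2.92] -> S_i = Random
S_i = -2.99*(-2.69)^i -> [-2.99, 8.04, -21.64, 58.2, -156.56]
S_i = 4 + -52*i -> [4, -48, -100, -152, -204]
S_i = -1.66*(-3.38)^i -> [-1.66, 5.61, -18.96, 64.1, -216.66]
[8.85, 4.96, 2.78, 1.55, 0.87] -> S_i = 8.85*0.56^i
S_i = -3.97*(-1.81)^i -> [-3.97, 7.19, -13.01, 23.54, -42.61]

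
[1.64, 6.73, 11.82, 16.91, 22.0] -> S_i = 1.64 + 5.09*i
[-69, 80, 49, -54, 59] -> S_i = Random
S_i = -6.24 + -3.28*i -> [-6.24, -9.52, -12.8, -16.08, -19.36]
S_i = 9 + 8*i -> [9, 17, 25, 33, 41]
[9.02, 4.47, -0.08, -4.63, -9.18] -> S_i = 9.02 + -4.55*i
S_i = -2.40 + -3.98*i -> [-2.4, -6.38, -10.36, -14.34, -18.32]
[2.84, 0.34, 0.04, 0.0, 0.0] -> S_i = 2.84*0.12^i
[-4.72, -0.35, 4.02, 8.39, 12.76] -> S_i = -4.72 + 4.37*i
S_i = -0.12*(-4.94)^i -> [-0.12, 0.59, -2.93, 14.47, -71.46]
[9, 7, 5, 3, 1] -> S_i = 9 + -2*i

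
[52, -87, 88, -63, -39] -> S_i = Random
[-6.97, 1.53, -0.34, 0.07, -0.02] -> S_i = -6.97*(-0.22)^i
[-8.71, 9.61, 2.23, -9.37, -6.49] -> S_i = Random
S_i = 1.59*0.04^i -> [1.59, 0.06, 0.0, 0.0, 0.0]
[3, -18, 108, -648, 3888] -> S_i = 3*-6^i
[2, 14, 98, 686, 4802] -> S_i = 2*7^i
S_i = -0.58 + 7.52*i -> [-0.58, 6.94, 14.46, 21.98, 29.5]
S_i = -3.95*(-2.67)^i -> [-3.95, 10.55, -28.16, 75.18, -200.74]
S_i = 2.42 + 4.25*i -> [2.42, 6.67, 10.92, 15.17, 19.42]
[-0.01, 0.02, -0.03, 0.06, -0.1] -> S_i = -0.01*(-1.80)^i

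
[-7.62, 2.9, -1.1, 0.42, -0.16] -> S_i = -7.62*(-0.38)^i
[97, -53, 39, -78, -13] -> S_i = Random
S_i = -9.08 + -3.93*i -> [-9.08, -13.01, -16.94, -20.87, -24.8]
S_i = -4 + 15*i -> [-4, 11, 26, 41, 56]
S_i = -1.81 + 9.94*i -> [-1.81, 8.13, 18.07, 28.01, 37.95]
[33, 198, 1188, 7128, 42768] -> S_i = 33*6^i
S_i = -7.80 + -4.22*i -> [-7.8, -12.02, -16.24, -20.46, -24.68]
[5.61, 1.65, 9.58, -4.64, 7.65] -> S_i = Random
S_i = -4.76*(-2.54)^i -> [-4.76, 12.09, -30.71, 78.0, -198.13]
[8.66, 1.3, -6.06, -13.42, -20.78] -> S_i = 8.66 + -7.36*i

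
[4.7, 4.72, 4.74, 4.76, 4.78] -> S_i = 4.70 + 0.02*i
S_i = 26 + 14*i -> [26, 40, 54, 68, 82]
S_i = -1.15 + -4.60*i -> [-1.15, -5.75, -10.35, -14.95, -19.55]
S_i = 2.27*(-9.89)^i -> [2.27, -22.45, 222.03, -2195.91, 21717.56]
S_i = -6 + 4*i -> [-6, -2, 2, 6, 10]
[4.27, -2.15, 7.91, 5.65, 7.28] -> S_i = Random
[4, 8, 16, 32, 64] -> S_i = 4*2^i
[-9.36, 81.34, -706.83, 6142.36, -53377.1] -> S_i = -9.36*(-8.69)^i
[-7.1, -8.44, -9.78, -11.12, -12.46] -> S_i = -7.10 + -1.34*i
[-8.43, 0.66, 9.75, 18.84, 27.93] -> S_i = -8.43 + 9.09*i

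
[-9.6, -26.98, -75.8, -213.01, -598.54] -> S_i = -9.60*2.81^i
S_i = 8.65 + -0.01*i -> [8.65, 8.64, 8.63, 8.62, 8.61]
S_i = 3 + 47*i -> [3, 50, 97, 144, 191]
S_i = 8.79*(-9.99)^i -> [8.79, -87.81, 877.24, -8763.66, 87548.93]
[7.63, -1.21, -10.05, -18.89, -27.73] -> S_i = 7.63 + -8.84*i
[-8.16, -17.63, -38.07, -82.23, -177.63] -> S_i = -8.16*2.16^i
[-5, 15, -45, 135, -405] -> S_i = -5*-3^i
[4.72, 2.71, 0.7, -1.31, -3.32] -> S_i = 4.72 + -2.01*i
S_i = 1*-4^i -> [1, -4, 16, -64, 256]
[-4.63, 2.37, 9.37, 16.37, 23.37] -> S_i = -4.63 + 7.00*i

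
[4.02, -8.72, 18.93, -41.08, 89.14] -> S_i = 4.02*(-2.17)^i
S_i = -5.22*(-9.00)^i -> [-5.22, 46.98, -422.82, 3805.38, -34248.42]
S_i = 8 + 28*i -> [8, 36, 64, 92, 120]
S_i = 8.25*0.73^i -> [8.25, 6.02, 4.4, 3.21, 2.34]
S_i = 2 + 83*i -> [2, 85, 168, 251, 334]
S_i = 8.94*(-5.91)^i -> [8.94, -52.84, 312.26, -1845.44, 10906.55]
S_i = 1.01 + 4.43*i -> [1.01, 5.44, 9.87, 14.3, 18.73]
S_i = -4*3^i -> [-4, -12, -36, -108, -324]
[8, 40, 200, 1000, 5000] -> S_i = 8*5^i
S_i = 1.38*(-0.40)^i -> [1.38, -0.55, 0.22, -0.09, 0.04]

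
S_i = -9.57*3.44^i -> [-9.57, -32.92, -113.25, -389.57, -1340.13]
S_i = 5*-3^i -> [5, -15, 45, -135, 405]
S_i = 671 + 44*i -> [671, 715, 759, 803, 847]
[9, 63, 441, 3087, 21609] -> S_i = 9*7^i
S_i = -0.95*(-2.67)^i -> [-0.95, 2.54, -6.77, 18.08, -48.28]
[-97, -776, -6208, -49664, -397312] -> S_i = -97*8^i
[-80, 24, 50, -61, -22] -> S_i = Random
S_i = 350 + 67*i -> [350, 417, 484, 551, 618]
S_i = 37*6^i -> [37, 222, 1332, 7992, 47952]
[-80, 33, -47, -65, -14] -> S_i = Random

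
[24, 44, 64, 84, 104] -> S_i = 24 + 20*i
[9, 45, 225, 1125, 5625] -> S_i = 9*5^i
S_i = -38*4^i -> [-38, -152, -608, -2432, -9728]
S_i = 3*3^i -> [3, 9, 27, 81, 243]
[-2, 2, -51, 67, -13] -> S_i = Random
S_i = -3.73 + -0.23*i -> [-3.73, -3.96, -4.19, -4.42, -4.65]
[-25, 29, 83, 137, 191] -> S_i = -25 + 54*i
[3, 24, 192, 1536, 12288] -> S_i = 3*8^i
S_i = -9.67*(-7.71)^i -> [-9.67, 74.56, -574.82, 4431.9, -34169.92]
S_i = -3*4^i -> [-3, -12, -48, -192, -768]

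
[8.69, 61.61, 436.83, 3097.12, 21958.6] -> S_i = 8.69*7.09^i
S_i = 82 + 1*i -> [82, 83, 84, 85, 86]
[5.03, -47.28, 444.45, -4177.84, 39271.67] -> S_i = 5.03*(-9.40)^i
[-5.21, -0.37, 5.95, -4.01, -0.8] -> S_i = Random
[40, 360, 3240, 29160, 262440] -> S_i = 40*9^i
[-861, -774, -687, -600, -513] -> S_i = -861 + 87*i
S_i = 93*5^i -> [93, 465, 2325, 11625, 58125]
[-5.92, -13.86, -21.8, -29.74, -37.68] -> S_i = -5.92 + -7.94*i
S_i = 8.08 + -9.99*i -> [8.08, -1.91, -11.9, -21.89, -31.88]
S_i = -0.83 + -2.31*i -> [-0.83, -3.14, -5.45, -7.76, -10.07]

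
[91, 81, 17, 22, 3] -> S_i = Random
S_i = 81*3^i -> [81, 243, 729, 2187, 6561]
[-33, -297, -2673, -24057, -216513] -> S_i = -33*9^i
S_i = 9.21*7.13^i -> [9.21, 65.67, 468.21, 3338.32, 23802.24]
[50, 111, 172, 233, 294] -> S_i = 50 + 61*i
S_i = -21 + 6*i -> [-21, -15, -9, -3, 3]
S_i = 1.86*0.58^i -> [1.86, 1.08, 0.63, 0.36, 0.21]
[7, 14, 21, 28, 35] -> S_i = 7 + 7*i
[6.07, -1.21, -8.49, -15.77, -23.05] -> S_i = 6.07 + -7.28*i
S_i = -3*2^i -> [-3, -6, -12, -24, -48]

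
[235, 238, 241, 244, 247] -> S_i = 235 + 3*i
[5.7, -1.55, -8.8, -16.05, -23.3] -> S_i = 5.70 + -7.25*i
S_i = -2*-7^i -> [-2, 14, -98, 686, -4802]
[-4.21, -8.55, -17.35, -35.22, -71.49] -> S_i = -4.21*2.03^i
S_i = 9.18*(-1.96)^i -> [9.18, -17.99, 35.27, -69.12, 135.48]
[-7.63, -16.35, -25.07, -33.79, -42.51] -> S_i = -7.63 + -8.72*i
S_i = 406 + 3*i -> [406, 409, 412, 415, 418]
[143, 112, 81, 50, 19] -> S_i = 143 + -31*i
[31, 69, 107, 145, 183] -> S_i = 31 + 38*i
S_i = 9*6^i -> [9, 54, 324, 1944, 11664]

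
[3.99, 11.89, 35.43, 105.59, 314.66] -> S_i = 3.99*2.98^i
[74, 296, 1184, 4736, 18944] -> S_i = 74*4^i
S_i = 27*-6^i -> [27, -162, 972, -5832, 34992]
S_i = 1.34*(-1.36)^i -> [1.34, -1.82, 2.48, -3.37, 4.58]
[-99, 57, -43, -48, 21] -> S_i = Random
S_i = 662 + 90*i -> [662, 752, 842, 932, 1022]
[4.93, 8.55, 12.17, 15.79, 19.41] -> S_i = 4.93 + 3.62*i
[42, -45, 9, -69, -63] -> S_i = Random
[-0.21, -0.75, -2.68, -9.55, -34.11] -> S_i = -0.21*3.57^i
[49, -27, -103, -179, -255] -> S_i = 49 + -76*i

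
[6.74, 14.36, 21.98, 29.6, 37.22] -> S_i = 6.74 + 7.62*i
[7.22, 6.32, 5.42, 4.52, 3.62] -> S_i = 7.22 + -0.90*i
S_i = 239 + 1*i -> [239, 240, 241, 242, 243]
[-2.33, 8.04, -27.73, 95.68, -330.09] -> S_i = -2.33*(-3.45)^i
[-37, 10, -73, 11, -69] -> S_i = Random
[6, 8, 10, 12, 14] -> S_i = 6 + 2*i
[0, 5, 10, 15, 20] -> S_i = 0 + 5*i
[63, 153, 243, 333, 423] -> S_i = 63 + 90*i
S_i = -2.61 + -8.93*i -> [-2.61, -11.54, -20.47, -29.4, -38.33]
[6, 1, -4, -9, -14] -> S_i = 6 + -5*i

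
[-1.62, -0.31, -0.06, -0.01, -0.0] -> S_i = -1.62*0.19^i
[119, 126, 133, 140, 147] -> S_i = 119 + 7*i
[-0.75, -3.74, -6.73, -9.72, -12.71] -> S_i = -0.75 + -2.99*i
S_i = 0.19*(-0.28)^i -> [0.19, -0.05, 0.01, -0.0, 0.0]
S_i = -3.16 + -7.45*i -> [-3.16, -10.61, -18.06, -25.51, -32.96]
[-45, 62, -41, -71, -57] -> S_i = Random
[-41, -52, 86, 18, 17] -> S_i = Random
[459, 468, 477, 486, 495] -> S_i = 459 + 9*i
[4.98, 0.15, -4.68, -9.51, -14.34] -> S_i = 4.98 + -4.83*i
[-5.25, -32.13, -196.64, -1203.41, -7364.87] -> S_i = -5.25*6.12^i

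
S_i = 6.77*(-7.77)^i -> [6.77, -52.6, 408.72, -3175.79, 24675.89]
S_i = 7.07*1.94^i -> [7.07, 13.72, 26.61, 51.62, 100.14]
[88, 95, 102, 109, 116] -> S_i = 88 + 7*i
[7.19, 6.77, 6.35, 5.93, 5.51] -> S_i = 7.19 + -0.42*i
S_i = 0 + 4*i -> [0, 4, 8, 12, 16]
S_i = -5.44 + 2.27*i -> [-5.44, -3.17, -0.9, 1.37, 3.64]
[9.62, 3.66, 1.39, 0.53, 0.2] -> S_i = 9.62*0.38^i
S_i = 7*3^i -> [7, 21, 63, 189, 567]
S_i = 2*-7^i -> [2, -14, 98, -686, 4802]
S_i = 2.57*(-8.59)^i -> [2.57, -22.08, 189.64, -1628.97, 13992.84]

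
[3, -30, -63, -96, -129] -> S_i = 3 + -33*i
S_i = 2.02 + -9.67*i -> [2.02, -7.65, -17.32, -26.99, -36.66]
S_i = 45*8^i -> [45, 360, 2880, 23040, 184320]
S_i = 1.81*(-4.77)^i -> [1.81, -8.63, 41.18, -196.44, 937.03]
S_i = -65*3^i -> [-65, -195, -585, -1755, -5265]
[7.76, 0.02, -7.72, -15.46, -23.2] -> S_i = 7.76 + -7.74*i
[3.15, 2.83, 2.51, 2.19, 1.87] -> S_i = 3.15 + -0.32*i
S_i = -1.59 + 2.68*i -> [-1.59, 1.09, 3.77, 6.45, 9.13]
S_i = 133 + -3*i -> [133, 130, 127, 124, 121]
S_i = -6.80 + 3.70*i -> [-6.8, -3.1, 0.6, 4.3, 8.0]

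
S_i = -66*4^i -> [-66, -264, -1056, -4224, -16896]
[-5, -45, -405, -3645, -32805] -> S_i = -5*9^i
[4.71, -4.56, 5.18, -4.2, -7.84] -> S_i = Random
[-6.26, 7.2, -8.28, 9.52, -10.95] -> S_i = -6.26*(-1.15)^i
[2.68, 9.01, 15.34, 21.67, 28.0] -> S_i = 2.68 + 6.33*i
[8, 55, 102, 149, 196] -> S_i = 8 + 47*i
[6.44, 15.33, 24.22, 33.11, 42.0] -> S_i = 6.44 + 8.89*i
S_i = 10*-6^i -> [10, -60, 360, -2160, 12960]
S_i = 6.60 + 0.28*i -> [6.6, 6.88, 7.16, 7.44, 7.72]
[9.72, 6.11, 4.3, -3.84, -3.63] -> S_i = Random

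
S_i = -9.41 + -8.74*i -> [-9.41, -18.15, -26.89, -35.63, -44.37]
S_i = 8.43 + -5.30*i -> [8.43, 3.13, -2.17, -7.47, -12.77]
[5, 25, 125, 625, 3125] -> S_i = 5*5^i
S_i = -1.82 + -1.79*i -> [-1.82, -3.61, -5.4, -7.19, -8.98]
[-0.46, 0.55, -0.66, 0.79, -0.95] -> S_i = -0.46*(-1.20)^i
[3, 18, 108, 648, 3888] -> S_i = 3*6^i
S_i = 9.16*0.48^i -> [9.16, 4.4, 2.11, 1.01, 0.49]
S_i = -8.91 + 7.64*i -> [-8.91, -1.27, 6.37, 14.01, 21.65]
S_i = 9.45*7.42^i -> [9.45, 70.12, 520.28, 3860.5, 28644.91]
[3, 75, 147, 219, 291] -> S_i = 3 + 72*i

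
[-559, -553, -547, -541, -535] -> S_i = -559 + 6*i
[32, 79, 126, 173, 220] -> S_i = 32 + 47*i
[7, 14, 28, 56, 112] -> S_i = 7*2^i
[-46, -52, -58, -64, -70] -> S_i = -46 + -6*i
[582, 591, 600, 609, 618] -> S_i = 582 + 9*i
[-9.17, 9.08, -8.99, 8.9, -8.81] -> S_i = -9.17*(-0.99)^i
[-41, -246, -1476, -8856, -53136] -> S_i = -41*6^i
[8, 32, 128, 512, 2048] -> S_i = 8*4^i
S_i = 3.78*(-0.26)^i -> [3.78, -0.98, 0.26, -0.07, 0.02]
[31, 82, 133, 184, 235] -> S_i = 31 + 51*i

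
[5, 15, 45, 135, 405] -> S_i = 5*3^i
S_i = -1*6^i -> [-1, -6, -36, -216, -1296]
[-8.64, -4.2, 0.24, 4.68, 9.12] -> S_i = -8.64 + 4.44*i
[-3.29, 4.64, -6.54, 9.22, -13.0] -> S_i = -3.29*(-1.41)^i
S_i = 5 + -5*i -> [5, 0, -5, -10, -15]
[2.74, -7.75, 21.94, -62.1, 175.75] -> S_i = 2.74*(-2.83)^i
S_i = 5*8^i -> [5, 40, 320, 2560, 20480]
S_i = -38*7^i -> [-38, -266, -1862, -13034, -91238]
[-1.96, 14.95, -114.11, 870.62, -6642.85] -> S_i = -1.96*(-7.63)^i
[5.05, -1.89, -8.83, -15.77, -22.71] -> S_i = 5.05 + -6.94*i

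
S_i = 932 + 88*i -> [932, 1020, 1108, 1196, 1284]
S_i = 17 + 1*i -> [17, 18, 19, 20, 21]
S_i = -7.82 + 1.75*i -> [-7.82, -6.07, -4.32, -2.57, -0.82]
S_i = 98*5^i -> [98, 490, 2450, 12250, 61250]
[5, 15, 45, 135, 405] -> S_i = 5*3^i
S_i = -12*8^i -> [-12, -96, -768, -6144, -49152]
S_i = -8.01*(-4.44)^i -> [-8.01, 35.56, -157.91, 701.1, -3112.89]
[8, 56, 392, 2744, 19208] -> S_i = 8*7^i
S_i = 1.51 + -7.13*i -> [1.51, -5.62, -12.75, -19.88, -27.01]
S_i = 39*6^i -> [39, 234, 1404, 8424, 50544]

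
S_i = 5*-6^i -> [5, -30, 180, -1080, 6480]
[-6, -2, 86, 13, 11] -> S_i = Random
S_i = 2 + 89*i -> [2, 91, 180, 269, 358]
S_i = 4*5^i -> [4, 20, 100, 500, 2500]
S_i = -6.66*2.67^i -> [-6.66, -17.78, -47.48, -126.77, -338.47]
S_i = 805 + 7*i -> [805, 812, 819, 826, 833]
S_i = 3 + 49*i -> [3, 52, 101, 150, 199]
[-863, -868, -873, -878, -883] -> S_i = -863 + -5*i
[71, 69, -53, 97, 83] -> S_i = Random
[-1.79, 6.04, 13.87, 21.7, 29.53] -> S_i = -1.79 + 7.83*i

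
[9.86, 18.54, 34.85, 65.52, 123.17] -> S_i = 9.86*1.88^i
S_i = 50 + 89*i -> [50, 139, 228, 317, 406]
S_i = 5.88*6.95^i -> [5.88, 40.87, 284.02, 1973.93, 13718.81]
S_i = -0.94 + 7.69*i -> [-0.94, 6.75, 14.44, 22.13, 29.82]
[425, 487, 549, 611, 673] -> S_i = 425 + 62*i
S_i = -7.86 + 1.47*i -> [-7.86, -6.39, -4.92, -3.45, -1.98]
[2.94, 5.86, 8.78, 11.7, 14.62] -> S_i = 2.94 + 2.92*i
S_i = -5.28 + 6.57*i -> [-5.28, 1.29, 7.86, 14.43, 21.0]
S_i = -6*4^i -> [-6, -24, -96, -384, -1536]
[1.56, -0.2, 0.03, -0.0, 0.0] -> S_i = 1.56*(-0.13)^i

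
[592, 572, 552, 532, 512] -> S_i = 592 + -20*i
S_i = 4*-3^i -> [4, -12, 36, -108, 324]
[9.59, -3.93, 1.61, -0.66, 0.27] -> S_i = 9.59*(-0.41)^i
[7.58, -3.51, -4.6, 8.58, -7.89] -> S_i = Random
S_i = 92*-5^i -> [92, -460, 2300, -11500, 57500]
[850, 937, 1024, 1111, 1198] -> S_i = 850 + 87*i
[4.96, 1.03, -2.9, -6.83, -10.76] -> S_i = 4.96 + -3.93*i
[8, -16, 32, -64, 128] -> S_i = 8*-2^i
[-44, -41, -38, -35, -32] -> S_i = -44 + 3*i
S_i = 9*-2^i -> [9, -18, 36, -72, 144]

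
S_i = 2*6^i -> [2, 12, 72, 432, 2592]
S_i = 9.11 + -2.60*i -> [9.11, 6.51, 3.91, 1.31, -1.29]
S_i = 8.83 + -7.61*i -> [8.83, 1.22, -6.39, -14.0, -21.61]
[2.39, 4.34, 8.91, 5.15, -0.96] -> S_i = Random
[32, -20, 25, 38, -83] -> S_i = Random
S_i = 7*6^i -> [7, 42, 252, 1512, 9072]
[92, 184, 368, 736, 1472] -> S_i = 92*2^i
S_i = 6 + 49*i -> [6, 55, 104, 153, 202]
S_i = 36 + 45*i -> [36, 81, 126, 171, 216]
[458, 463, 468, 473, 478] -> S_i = 458 + 5*i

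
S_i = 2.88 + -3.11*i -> [2.88, -0.23, -3.34, -6.45, -9.56]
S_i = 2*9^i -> [2, 18, 162, 1458, 13122]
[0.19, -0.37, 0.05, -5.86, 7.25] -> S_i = Random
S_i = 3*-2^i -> [3, -6, 12, -24, 48]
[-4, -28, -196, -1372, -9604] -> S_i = -4*7^i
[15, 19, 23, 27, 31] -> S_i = 15 + 4*i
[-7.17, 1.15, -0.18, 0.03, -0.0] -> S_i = -7.17*(-0.16)^i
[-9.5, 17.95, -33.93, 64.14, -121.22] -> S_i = -9.50*(-1.89)^i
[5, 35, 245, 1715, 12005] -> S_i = 5*7^i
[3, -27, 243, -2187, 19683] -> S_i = 3*-9^i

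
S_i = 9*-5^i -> [9, -45, 225, -1125, 5625]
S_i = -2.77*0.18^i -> [-2.77, -0.5, -0.09, -0.02, -0.0]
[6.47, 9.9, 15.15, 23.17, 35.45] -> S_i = 6.47*1.53^i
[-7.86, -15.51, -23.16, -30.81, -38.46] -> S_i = -7.86 + -7.65*i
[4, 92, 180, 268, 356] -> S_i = 4 + 88*i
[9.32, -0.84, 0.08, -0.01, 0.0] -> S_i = 9.32*(-0.09)^i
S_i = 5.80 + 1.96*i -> [5.8, 7.76, 9.72, 11.68, 13.64]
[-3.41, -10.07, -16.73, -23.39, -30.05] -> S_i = -3.41 + -6.66*i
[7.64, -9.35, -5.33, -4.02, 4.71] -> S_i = Random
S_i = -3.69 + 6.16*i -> [-3.69, 2.47, 8.63, 14.79, 20.95]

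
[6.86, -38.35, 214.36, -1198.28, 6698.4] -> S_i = 6.86*(-5.59)^i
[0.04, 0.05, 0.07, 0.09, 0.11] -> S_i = 0.04*1.29^i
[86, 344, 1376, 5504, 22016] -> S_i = 86*4^i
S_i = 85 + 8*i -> [85, 93, 101, 109, 117]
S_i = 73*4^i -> [73, 292, 1168, 4672, 18688]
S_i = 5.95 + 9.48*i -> [5.95, 15.43, 24.91, 34.39, 43.87]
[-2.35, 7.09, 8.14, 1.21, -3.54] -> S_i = Random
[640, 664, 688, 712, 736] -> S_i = 640 + 24*i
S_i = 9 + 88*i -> [9, 97, 185, 273, 361]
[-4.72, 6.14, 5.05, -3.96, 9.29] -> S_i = Random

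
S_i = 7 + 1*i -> [7, 8, 9, 10, 11]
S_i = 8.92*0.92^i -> [8.92, 8.21, 7.55, 6.95, 6.39]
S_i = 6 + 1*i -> [6, 7, 8, 9, 10]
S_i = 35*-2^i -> [35, -70, 140, -280, 560]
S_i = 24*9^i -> [24, 216, 1944, 17496, 157464]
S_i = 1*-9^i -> [1, -9, 81, -729, 6561]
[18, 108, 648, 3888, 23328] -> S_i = 18*6^i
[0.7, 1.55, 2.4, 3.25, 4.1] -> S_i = 0.70 + 0.85*i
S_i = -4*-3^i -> [-4, 12, -36, 108, -324]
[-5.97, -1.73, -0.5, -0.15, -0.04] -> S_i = -5.97*0.29^i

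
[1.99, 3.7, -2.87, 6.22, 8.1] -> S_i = Random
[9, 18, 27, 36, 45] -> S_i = 9 + 9*i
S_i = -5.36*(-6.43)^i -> [-5.36, 34.46, -221.61, 1424.94, -9162.39]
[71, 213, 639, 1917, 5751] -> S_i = 71*3^i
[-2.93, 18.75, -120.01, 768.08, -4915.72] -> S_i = -2.93*(-6.40)^i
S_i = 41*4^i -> [41, 164, 656, 2624, 10496]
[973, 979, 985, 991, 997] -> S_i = 973 + 6*i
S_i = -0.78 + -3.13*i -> [-0.78, -3.91, -7.04, -10.17, -13.3]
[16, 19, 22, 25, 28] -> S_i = 16 + 3*i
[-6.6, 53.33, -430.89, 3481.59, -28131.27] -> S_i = -6.60*(-8.08)^i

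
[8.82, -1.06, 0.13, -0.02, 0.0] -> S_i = 8.82*(-0.12)^i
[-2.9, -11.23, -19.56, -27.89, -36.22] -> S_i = -2.90 + -8.33*i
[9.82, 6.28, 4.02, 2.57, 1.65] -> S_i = 9.82*0.64^i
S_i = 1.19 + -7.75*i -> [1.19, -6.56, -14.31, -22.06, -29.81]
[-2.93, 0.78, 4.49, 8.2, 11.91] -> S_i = -2.93 + 3.71*i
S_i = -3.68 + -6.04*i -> [-3.68, -9.72, -15.76, -21.8, -27.84]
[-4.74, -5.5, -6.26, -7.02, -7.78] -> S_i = -4.74 + -0.76*i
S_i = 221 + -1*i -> [221, 220, 219, 218, 217]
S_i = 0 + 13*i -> [0, 13, 26, 39, 52]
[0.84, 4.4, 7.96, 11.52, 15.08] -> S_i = 0.84 + 3.56*i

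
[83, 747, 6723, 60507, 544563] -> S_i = 83*9^i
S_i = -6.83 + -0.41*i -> [-6.83, -7.24, -7.65, -8.06, -8.47]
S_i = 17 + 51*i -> [17, 68, 119, 170, 221]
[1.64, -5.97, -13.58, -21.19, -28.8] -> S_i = 1.64 + -7.61*i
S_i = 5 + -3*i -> [5, 2, -1, -4, -7]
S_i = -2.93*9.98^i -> [-2.93, -29.24, -291.83, -2912.46, -29066.3]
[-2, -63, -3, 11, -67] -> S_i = Random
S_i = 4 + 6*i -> [4, 10, 16, 22, 28]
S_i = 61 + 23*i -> [61, 84, 107, 130, 153]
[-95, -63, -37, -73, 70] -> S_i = Random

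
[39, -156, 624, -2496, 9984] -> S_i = 39*-4^i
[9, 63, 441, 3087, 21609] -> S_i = 9*7^i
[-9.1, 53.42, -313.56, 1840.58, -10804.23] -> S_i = -9.10*(-5.87)^i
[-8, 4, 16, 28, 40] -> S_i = -8 + 12*i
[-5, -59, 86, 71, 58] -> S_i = Random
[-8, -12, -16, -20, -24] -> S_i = -8 + -4*i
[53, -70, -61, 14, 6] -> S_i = Random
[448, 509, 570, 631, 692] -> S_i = 448 + 61*i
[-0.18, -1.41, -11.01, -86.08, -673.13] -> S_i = -0.18*7.82^i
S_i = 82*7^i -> [82, 574, 4018, 28126, 196882]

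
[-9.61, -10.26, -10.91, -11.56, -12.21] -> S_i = -9.61 + -0.65*i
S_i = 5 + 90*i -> [5, 95, 185, 275, 365]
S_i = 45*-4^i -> [45, -180, 720, -2880, 11520]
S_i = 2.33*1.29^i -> [2.33, 3.01, 3.88, 5.0, 6.45]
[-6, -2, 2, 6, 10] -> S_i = -6 + 4*i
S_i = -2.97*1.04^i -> [-2.97, -3.09, -3.21, -3.34, -3.47]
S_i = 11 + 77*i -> [11, 88, 165, 242, 319]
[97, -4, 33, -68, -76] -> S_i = Random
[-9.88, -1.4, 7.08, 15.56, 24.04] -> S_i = -9.88 + 8.48*i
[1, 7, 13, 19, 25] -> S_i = 1 + 6*i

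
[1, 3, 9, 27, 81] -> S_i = 1*3^i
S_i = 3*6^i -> [3, 18, 108, 648, 3888]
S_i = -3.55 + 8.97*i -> [-3.55, 5.42, 14.39, 23.36, 32.33]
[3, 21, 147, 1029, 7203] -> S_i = 3*7^i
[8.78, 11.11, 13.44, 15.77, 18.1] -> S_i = 8.78 + 2.33*i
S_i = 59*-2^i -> [59, -118, 236, -472, 944]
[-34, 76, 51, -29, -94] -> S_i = Random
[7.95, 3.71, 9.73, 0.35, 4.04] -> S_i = Random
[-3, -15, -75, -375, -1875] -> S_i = -3*5^i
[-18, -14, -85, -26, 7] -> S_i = Random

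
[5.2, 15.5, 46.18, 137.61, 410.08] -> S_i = 5.20*2.98^i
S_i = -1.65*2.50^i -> [-1.65, -4.12, -10.31, -25.78, -64.45]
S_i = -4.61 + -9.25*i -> [-4.61, -13.86, -23.11, -32.36, -41.61]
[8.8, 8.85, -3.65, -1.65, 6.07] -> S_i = Random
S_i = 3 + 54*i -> [3, 57, 111, 165, 219]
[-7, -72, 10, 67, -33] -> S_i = Random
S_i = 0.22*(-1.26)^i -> [0.22, -0.28, 0.35, -0.44, 0.55]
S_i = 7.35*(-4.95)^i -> [7.35, -36.38, 180.09, -891.46, 4412.74]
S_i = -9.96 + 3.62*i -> [-9.96, -6.34, -2.72, 0.9, 4.52]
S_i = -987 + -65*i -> [-987, -1052, -1117, -1182, -1247]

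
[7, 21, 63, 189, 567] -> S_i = 7*3^i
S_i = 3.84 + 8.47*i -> [3.84, 12.31, 20.78, 29.25, 37.72]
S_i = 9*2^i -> [9, 18, 36, 72, 144]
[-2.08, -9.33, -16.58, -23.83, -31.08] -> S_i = -2.08 + -7.25*i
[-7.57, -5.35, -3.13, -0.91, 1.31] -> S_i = -7.57 + 2.22*i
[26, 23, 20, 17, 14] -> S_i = 26 + -3*i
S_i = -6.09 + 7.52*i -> [-6.09, 1.43, 8.95, 16.47, 23.99]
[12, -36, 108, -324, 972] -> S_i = 12*-3^i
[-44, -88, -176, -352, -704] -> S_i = -44*2^i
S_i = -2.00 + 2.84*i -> [-2.0, 0.84, 3.68, 6.52, 9.36]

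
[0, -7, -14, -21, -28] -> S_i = 0 + -7*i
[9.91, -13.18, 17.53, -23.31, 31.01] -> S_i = 9.91*(-1.33)^i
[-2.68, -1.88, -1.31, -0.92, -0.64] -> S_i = -2.68*0.70^i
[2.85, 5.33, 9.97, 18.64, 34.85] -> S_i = 2.85*1.87^i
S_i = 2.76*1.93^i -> [2.76, 5.33, 10.28, 19.84, 38.29]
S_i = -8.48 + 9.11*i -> [-8.48, 0.63, 9.74, 18.85, 27.96]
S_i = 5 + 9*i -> [5, 14, 23, 32, 41]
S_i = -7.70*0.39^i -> [-7.7, -3.0, -1.17, -0.46, -0.18]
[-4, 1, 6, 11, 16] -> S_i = -4 + 5*i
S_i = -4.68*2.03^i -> [-4.68, -9.5, -19.29, -39.15, -79.47]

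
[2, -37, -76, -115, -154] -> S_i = 2 + -39*i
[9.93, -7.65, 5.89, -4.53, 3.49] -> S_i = 9.93*(-0.77)^i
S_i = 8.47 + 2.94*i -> [8.47, 11.41, 14.35, 17.29, 20.23]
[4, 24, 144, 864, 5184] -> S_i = 4*6^i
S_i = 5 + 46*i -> [5, 51, 97, 143, 189]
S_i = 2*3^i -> [2, 6, 18, 54, 162]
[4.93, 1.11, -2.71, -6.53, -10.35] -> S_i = 4.93 + -3.82*i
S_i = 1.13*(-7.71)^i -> [1.13, -8.71, 67.17, -517.89, 3992.97]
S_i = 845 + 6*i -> [845, 851, 857, 863, 869]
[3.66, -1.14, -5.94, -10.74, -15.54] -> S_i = 3.66 + -4.80*i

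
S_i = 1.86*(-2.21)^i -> [1.86, -4.11, 9.08, -20.08, 44.37]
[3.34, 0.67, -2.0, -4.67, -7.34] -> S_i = 3.34 + -2.67*i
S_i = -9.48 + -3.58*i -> [-9.48, -13.06, -16.64, -20.22, -23.8]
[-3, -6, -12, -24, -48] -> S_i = -3*2^i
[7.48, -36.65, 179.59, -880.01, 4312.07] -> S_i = 7.48*(-4.90)^i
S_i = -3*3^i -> [-3, -9, -27, -81, -243]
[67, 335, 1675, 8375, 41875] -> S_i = 67*5^i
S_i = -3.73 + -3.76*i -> [-3.73, -7.49, -11.25, -15.01, -18.77]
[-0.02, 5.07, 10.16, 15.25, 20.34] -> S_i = -0.02 + 5.09*i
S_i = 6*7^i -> [6, 42, 294, 2058, 14406]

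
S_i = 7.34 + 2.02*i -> [7.34, 9.36, 11.38, 13.4, 15.42]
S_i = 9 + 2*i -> [9, 11, 13, 15, 17]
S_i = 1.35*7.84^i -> [1.35, 10.58, 82.98, 650.55, 5100.33]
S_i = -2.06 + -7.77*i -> [-2.06, -9.83, -17.6, -25.37, -33.14]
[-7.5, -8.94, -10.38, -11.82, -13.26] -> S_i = -7.50 + -1.44*i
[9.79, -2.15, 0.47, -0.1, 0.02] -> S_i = 9.79*(-0.22)^i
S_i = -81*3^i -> [-81, -243, -729, -2187, -6561]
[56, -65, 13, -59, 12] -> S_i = Random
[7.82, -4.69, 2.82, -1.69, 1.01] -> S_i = 7.82*(-0.60)^i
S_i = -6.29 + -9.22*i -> [-6.29, -15.51, -24.73, -33.95, -43.17]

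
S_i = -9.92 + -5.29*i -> [-9.92, -15.21, -20.5, -25.79, -31.08]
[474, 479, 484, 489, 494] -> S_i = 474 + 5*i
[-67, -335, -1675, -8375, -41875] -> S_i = -67*5^i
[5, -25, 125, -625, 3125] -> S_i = 5*-5^i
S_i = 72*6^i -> [72, 432, 2592, 15552, 93312]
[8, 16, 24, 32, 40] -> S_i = 8 + 8*i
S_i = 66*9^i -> [66, 594, 5346, 48114, 433026]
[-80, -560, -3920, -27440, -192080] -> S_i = -80*7^i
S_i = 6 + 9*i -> [6, 15, 24, 33, 42]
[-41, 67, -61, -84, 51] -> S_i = Random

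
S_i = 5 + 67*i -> [5, 72, 139, 206, 273]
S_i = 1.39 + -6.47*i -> [1.39, -5.08, -11.55, -18.02, -24.49]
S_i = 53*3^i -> [53, 159, 477, 1431, 4293]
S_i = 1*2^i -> [1, 2, 4, 8, 16]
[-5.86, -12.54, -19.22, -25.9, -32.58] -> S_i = -5.86 + -6.68*i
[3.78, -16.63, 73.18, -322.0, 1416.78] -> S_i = 3.78*(-4.40)^i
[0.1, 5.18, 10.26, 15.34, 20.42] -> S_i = 0.10 + 5.08*i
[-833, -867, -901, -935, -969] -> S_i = -833 + -34*i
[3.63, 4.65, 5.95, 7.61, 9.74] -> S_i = 3.63*1.28^i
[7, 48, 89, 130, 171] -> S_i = 7 + 41*i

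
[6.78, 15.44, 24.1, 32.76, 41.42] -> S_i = 6.78 + 8.66*i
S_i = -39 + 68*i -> [-39, 29, 97, 165, 233]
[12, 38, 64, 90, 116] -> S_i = 12 + 26*i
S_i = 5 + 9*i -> [5, 14, 23, 32, 41]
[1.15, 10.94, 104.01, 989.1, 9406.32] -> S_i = 1.15*9.51^i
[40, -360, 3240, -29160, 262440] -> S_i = 40*-9^i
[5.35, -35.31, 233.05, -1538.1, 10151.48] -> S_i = 5.35*(-6.60)^i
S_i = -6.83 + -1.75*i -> [-6.83, -8.58, -10.33, -12.08, -13.83]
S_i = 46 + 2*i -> [46, 48, 50, 52, 54]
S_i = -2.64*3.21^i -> [-2.64, -8.47, -27.2, -87.32, -280.3]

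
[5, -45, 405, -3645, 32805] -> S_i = 5*-9^i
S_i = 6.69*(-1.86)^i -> [6.69, -12.44, 23.14, -43.05, 80.07]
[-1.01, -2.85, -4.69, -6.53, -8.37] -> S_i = -1.01 + -1.84*i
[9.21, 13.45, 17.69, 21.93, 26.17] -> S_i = 9.21 + 4.24*i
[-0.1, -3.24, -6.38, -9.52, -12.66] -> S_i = -0.10 + -3.14*i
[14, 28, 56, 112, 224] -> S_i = 14*2^i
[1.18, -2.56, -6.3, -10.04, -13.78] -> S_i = 1.18 + -3.74*i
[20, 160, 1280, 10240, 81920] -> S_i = 20*8^i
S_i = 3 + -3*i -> [3, 0, -3, -6, -9]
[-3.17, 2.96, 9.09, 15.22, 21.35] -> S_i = -3.17 + 6.13*i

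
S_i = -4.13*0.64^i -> [-4.13, -2.64, -1.69, -1.08, -0.69]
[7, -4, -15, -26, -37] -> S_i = 7 + -11*i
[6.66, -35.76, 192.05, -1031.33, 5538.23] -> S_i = 6.66*(-5.37)^i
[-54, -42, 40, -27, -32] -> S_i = Random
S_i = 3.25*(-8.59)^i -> [3.25, -27.92, 239.81, -2059.98, 17695.22]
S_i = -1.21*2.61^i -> [-1.21, -3.16, -8.24, -21.51, -56.15]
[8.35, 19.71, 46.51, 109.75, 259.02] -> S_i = 8.35*2.36^i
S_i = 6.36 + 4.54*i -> [6.36, 10.9, 15.44, 19.98, 24.52]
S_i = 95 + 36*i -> [95, 131, 167, 203, 239]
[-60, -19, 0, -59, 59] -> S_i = Random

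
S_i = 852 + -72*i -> [852, 780, 708, 636, 564]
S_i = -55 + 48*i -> [-55, -7, 41, 89, 137]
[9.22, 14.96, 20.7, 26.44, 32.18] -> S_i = 9.22 + 5.74*i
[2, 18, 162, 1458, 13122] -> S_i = 2*9^i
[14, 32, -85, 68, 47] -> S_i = Random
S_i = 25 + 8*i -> [25, 33, 41, 49, 57]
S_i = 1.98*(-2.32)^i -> [1.98, -4.59, 10.66, -24.72, 57.36]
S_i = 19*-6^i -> [19, -114, 684, -4104, 24624]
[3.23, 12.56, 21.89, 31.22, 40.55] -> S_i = 3.23 + 9.33*i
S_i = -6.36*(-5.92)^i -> [-6.36, 37.65, -222.9, 1319.54, -7811.67]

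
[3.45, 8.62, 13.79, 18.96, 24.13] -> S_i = 3.45 + 5.17*i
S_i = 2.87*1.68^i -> [2.87, 4.82, 8.1, 13.61, 22.86]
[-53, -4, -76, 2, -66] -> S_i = Random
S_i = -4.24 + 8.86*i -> [-4.24, 4.62, 13.48, 22.34, 31.2]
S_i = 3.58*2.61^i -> [3.58, 9.34, 24.39, 63.65, 166.13]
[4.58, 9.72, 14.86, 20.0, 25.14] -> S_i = 4.58 + 5.14*i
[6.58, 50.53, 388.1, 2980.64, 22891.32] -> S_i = 6.58*7.68^i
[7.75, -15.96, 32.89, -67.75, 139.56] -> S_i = 7.75*(-2.06)^i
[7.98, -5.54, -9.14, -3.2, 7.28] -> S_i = Random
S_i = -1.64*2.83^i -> [-1.64, -4.64, -13.13, -37.17, -105.19]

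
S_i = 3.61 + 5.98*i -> [3.61, 9.59, 15.57, 21.55, 27.53]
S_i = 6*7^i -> [6, 42, 294, 2058, 14406]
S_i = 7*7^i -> [7, 49, 343, 2401, 16807]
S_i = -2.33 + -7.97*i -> [-2.33, -10.3, -18.27, -26.24, -34.21]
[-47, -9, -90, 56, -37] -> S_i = Random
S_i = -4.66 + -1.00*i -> [-4.66, -5.66, -6.66, -7.66, -8.66]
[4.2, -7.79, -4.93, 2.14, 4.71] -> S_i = Random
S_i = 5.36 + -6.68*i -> [5.36, -1.32, -8.0, -14.68, -21.36]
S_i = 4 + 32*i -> [4, 36, 68, 100, 132]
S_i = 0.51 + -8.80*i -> [0.51, -8.29, -17.09, -25.89, -34.69]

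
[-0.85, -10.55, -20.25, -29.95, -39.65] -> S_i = -0.85 + -9.70*i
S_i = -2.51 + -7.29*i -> [-2.51, -9.8, -17.09, -24.38, -31.67]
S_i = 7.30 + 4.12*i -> [7.3, 11.42, 15.54, 19.66, 23.78]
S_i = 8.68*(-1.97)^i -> [8.68, -17.1, 33.69, -66.36, 130.73]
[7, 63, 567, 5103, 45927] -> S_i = 7*9^i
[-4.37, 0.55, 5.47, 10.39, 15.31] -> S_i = -4.37 + 4.92*i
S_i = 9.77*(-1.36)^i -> [9.77, -13.29, 18.07, -24.58, 33.42]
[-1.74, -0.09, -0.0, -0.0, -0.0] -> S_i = -1.74*0.05^i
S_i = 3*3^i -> [3, 9, 27, 81, 243]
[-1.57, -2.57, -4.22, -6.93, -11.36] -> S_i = -1.57*1.64^i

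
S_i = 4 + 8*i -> [4, 12, 20, 28, 36]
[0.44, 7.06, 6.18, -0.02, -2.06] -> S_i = Random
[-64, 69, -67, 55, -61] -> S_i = Random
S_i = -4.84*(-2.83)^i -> [-4.84, 13.7, -38.76, 109.7, -310.45]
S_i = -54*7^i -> [-54, -378, -2646, -18522, -129654]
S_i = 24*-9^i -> [24, -216, 1944, -17496, 157464]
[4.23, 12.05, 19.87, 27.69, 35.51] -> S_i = 4.23 + 7.82*i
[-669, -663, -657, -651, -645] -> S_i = -669 + 6*i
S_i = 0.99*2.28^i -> [0.99, 2.26, 5.15, 11.73, 26.75]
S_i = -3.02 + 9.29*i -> [-3.02, 6.27, 15.56, 24.85, 34.14]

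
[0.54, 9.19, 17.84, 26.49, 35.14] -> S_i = 0.54 + 8.65*i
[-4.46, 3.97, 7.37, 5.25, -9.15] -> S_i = Random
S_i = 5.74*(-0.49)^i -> [5.74, -2.81, 1.38, -0.68, 0.33]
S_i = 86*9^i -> [86, 774, 6966, 62694, 564246]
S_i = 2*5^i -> [2, 10, 50, 250, 1250]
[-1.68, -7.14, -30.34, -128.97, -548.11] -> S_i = -1.68*4.25^i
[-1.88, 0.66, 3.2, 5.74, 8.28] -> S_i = -1.88 + 2.54*i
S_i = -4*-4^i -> [-4, 16, -64, 256, -1024]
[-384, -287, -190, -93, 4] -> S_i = -384 + 97*i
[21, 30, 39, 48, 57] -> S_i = 21 + 9*i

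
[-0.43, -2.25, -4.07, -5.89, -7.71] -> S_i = -0.43 + -1.82*i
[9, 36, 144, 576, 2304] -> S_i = 9*4^i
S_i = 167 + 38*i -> [167, 205, 243, 281, 319]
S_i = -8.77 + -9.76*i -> [-8.77, -18.53, -28.29, -38.05, -47.81]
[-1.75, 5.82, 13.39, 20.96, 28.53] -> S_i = -1.75 + 7.57*i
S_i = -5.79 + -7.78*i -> [-5.79, -13.57, -21.35, -29.13, -36.91]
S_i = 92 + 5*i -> [92, 97, 102, 107, 112]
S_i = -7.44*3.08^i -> [-7.44, -22.92, -70.58, -217.38, -669.54]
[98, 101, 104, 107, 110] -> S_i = 98 + 3*i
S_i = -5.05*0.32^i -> [-5.05, -1.62, -0.52, -0.17, -0.05]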